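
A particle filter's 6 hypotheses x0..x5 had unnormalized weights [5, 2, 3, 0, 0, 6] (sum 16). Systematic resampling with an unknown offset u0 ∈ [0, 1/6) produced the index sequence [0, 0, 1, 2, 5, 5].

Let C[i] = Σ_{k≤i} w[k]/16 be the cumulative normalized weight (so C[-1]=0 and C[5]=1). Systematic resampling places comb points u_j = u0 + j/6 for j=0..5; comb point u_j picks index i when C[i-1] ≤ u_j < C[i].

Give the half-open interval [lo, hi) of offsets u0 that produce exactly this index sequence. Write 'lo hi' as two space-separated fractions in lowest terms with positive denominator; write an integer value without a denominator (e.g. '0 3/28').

0 5/48

C = [5/16, 7/16, 5/8, 5/8, 5/8, 1]
j=0 picked index 0: u0 ∈ [0, 5/16)
j=1 picked index 0: u0 ∈ [-1/6, 7/48)
j=2 picked index 1: u0 ∈ [-1/48, 5/48)
j=3 picked index 2: u0 ∈ [-1/16, 1/8)
j=4 picked index 5: u0 ∈ [-1/24, 1/3)
j=5 picked index 5: u0 ∈ [-5/24, 1/6)
intersection: [0, 5/48)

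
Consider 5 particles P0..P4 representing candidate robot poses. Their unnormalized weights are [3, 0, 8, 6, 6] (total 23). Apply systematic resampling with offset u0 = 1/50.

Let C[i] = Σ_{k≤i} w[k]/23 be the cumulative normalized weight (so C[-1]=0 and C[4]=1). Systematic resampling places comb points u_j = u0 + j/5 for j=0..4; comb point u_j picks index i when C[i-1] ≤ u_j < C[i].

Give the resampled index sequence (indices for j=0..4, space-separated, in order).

C = [3/23, 3/23, 11/23, 17/23, 1]
j=0: u_0=1/50 ∈ [0, 3/23) → index 0
j=1: u_1=11/50 ∈ [3/23, 11/23) → index 2
j=2: u_2=21/50 ∈ [3/23, 11/23) → index 2
j=3: u_3=31/50 ∈ [11/23, 17/23) → index 3
j=4: u_4=41/50 ∈ [17/23, 1) → index 4

0 2 2 3 4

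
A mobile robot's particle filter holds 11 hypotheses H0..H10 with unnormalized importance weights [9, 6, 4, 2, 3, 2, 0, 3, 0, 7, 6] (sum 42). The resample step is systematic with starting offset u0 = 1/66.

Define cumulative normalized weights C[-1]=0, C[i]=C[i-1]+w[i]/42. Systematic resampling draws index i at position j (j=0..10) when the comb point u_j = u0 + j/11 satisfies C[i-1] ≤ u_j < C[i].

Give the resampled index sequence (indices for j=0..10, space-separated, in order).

0 0 0 1 2 3 4 7 9 9 10

C = [3/14, 5/14, 19/42, 1/2, 4/7, 13/21, 13/21, 29/42, 29/42, 6/7, 1]
j=0: u_0=1/66 ∈ [0, 3/14) → index 0
j=1: u_1=7/66 ∈ [0, 3/14) → index 0
j=2: u_2=13/66 ∈ [0, 3/14) → index 0
j=3: u_3=19/66 ∈ [3/14, 5/14) → index 1
j=4: u_4=25/66 ∈ [5/14, 19/42) → index 2
j=5: u_5=31/66 ∈ [19/42, 1/2) → index 3
j=6: u_6=37/66 ∈ [1/2, 4/7) → index 4
j=7: u_7=43/66 ∈ [13/21, 29/42) → index 7
j=8: u_8=49/66 ∈ [29/42, 6/7) → index 9
j=9: u_9=5/6 ∈ [29/42, 6/7) → index 9
j=10: u_10=61/66 ∈ [6/7, 1) → index 10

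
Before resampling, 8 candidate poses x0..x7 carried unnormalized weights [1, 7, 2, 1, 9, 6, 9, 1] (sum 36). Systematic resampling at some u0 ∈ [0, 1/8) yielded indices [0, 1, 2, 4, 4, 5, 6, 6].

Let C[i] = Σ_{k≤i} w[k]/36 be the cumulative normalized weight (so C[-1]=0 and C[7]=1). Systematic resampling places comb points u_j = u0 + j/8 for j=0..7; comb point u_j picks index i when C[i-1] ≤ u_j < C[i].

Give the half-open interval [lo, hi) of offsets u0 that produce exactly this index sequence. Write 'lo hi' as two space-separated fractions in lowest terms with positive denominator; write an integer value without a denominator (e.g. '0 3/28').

0 1/36

C = [1/36, 2/9, 5/18, 11/36, 5/9, 13/18, 35/36, 1]
j=0 picked index 0: u0 ∈ [0, 1/36)
j=1 picked index 1: u0 ∈ [-7/72, 7/72)
j=2 picked index 2: u0 ∈ [-1/36, 1/36)
j=3 picked index 4: u0 ∈ [-5/72, 13/72)
j=4 picked index 4: u0 ∈ [-7/36, 1/18)
j=5 picked index 5: u0 ∈ [-5/72, 7/72)
j=6 picked index 6: u0 ∈ [-1/36, 2/9)
j=7 picked index 6: u0 ∈ [-11/72, 7/72)
intersection: [0, 1/36)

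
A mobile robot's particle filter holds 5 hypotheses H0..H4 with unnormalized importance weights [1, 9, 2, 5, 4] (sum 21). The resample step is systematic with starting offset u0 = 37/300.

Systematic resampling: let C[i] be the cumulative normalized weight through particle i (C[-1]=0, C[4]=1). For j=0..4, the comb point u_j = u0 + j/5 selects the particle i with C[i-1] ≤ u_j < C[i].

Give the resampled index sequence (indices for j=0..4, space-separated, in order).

1 1 2 3 4

C = [1/21, 10/21, 4/7, 17/21, 1]
j=0: u_0=37/300 ∈ [1/21, 10/21) → index 1
j=1: u_1=97/300 ∈ [1/21, 10/21) → index 1
j=2: u_2=157/300 ∈ [10/21, 4/7) → index 2
j=3: u_3=217/300 ∈ [4/7, 17/21) → index 3
j=4: u_4=277/300 ∈ [17/21, 1) → index 4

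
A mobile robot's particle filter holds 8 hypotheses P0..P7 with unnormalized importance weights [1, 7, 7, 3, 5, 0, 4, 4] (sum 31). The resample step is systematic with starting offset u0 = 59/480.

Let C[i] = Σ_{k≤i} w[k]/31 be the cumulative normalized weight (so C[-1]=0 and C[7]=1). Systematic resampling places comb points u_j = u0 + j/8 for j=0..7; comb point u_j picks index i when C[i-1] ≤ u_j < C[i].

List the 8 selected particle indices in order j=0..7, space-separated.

1 1 2 3 4 6 7 7

C = [1/31, 8/31, 15/31, 18/31, 23/31, 23/31, 27/31, 1]
j=0: u_0=59/480 ∈ [1/31, 8/31) → index 1
j=1: u_1=119/480 ∈ [1/31, 8/31) → index 1
j=2: u_2=179/480 ∈ [8/31, 15/31) → index 2
j=3: u_3=239/480 ∈ [15/31, 18/31) → index 3
j=4: u_4=299/480 ∈ [18/31, 23/31) → index 4
j=5: u_5=359/480 ∈ [23/31, 27/31) → index 6
j=6: u_6=419/480 ∈ [27/31, 1) → index 7
j=7: u_7=479/480 ∈ [27/31, 1) → index 7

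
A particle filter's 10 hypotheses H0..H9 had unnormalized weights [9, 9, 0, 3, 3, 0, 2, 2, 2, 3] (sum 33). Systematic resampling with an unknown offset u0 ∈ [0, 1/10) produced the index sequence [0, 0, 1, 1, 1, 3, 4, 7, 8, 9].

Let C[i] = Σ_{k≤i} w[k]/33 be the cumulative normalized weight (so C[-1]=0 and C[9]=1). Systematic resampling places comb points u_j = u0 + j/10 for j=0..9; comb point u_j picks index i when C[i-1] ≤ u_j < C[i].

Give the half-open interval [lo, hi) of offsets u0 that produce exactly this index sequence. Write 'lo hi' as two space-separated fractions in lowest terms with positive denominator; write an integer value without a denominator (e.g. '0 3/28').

C = [3/11, 6/11, 6/11, 7/11, 8/11, 8/11, 26/33, 28/33, 10/11, 1]
j=0 picked index 0: u0 ∈ [0, 3/11)
j=1 picked index 0: u0 ∈ [-1/10, 19/110)
j=2 picked index 1: u0 ∈ [4/55, 19/55)
j=3 picked index 1: u0 ∈ [-3/110, 27/110)
j=4 picked index 1: u0 ∈ [-7/55, 8/55)
j=5 picked index 3: u0 ∈ [1/22, 3/22)
j=6 picked index 4: u0 ∈ [2/55, 7/55)
j=7 picked index 7: u0 ∈ [29/330, 49/330)
j=8 picked index 8: u0 ∈ [8/165, 6/55)
j=9 picked index 9: u0 ∈ [1/110, 1/10)
intersection: [29/330, 1/10)

29/330 1/10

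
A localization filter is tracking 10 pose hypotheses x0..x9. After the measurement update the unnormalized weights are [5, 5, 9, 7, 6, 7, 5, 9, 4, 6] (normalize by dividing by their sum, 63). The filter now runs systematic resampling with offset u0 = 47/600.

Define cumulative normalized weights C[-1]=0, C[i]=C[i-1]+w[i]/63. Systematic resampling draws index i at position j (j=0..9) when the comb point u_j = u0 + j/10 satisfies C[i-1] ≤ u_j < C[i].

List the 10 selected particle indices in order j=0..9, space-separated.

0 2 2 3 4 5 6 7 8 9

C = [5/63, 10/63, 19/63, 26/63, 32/63, 13/21, 44/63, 53/63, 19/21, 1]
j=0: u_0=47/600 ∈ [0, 5/63) → index 0
j=1: u_1=107/600 ∈ [10/63, 19/63) → index 2
j=2: u_2=167/600 ∈ [10/63, 19/63) → index 2
j=3: u_3=227/600 ∈ [19/63, 26/63) → index 3
j=4: u_4=287/600 ∈ [26/63, 32/63) → index 4
j=5: u_5=347/600 ∈ [32/63, 13/21) → index 5
j=6: u_6=407/600 ∈ [13/21, 44/63) → index 6
j=7: u_7=467/600 ∈ [44/63, 53/63) → index 7
j=8: u_8=527/600 ∈ [53/63, 19/21) → index 8
j=9: u_9=587/600 ∈ [19/21, 1) → index 9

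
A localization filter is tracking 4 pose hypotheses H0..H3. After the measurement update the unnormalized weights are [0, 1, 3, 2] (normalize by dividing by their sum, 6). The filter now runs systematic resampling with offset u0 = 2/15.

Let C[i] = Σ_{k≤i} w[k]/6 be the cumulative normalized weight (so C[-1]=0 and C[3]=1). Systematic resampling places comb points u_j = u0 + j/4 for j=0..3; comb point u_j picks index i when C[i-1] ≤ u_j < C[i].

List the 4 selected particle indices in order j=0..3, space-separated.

1 2 2 3

C = [0, 1/6, 2/3, 1]
j=0: u_0=2/15 ∈ [0, 1/6) → index 1
j=1: u_1=23/60 ∈ [1/6, 2/3) → index 2
j=2: u_2=19/30 ∈ [1/6, 2/3) → index 2
j=3: u_3=53/60 ∈ [2/3, 1) → index 3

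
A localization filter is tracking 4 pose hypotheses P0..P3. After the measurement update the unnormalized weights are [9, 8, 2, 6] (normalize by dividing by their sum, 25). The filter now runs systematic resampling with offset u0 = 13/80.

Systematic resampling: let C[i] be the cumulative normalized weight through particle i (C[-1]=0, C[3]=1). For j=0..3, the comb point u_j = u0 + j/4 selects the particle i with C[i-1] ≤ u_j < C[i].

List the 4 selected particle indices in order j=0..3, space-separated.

C = [9/25, 17/25, 19/25, 1]
j=0: u_0=13/80 ∈ [0, 9/25) → index 0
j=1: u_1=33/80 ∈ [9/25, 17/25) → index 1
j=2: u_2=53/80 ∈ [9/25, 17/25) → index 1
j=3: u_3=73/80 ∈ [19/25, 1) → index 3

0 1 1 3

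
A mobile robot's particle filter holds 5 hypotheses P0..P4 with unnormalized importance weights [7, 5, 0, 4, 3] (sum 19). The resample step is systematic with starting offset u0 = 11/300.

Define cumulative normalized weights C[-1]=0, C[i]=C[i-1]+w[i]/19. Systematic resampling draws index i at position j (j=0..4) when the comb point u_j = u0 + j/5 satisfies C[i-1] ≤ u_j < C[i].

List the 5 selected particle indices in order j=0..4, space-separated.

0 0 1 3 3

C = [7/19, 12/19, 12/19, 16/19, 1]
j=0: u_0=11/300 ∈ [0, 7/19) → index 0
j=1: u_1=71/300 ∈ [0, 7/19) → index 0
j=2: u_2=131/300 ∈ [7/19, 12/19) → index 1
j=3: u_3=191/300 ∈ [12/19, 16/19) → index 3
j=4: u_4=251/300 ∈ [12/19, 16/19) → index 3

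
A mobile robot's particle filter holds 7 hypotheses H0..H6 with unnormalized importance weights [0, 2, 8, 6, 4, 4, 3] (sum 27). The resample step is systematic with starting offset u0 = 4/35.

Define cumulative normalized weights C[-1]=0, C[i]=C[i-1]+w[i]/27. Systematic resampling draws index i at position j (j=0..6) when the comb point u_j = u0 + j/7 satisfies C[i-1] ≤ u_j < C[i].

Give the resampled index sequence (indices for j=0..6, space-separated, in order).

C = [0, 2/27, 10/27, 16/27, 20/27, 8/9, 1]
j=0: u_0=4/35 ∈ [2/27, 10/27) → index 2
j=1: u_1=9/35 ∈ [2/27, 10/27) → index 2
j=2: u_2=2/5 ∈ [10/27, 16/27) → index 3
j=3: u_3=19/35 ∈ [10/27, 16/27) → index 3
j=4: u_4=24/35 ∈ [16/27, 20/27) → index 4
j=5: u_5=29/35 ∈ [20/27, 8/9) → index 5
j=6: u_6=34/35 ∈ [8/9, 1) → index 6

2 2 3 3 4 5 6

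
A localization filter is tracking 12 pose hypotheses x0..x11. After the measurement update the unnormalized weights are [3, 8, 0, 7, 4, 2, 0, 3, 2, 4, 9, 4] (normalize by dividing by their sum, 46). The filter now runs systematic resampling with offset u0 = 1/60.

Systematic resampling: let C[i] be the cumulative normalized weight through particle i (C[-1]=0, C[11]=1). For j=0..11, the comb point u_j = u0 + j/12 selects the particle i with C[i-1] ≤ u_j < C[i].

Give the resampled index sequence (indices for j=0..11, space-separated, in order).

C = [3/46, 11/46, 11/46, 9/23, 11/23, 12/23, 12/23, 27/46, 29/46, 33/46, 21/23, 1]
j=0: u_0=1/60 ∈ [0, 3/46) → index 0
j=1: u_1=1/10 ∈ [3/46, 11/46) → index 1
j=2: u_2=11/60 ∈ [3/46, 11/46) → index 1
j=3: u_3=4/15 ∈ [11/46, 9/23) → index 3
j=4: u_4=7/20 ∈ [11/46, 9/23) → index 3
j=5: u_5=13/30 ∈ [9/23, 11/23) → index 4
j=6: u_6=31/60 ∈ [11/23, 12/23) → index 5
j=7: u_7=3/5 ∈ [27/46, 29/46) → index 8
j=8: u_8=41/60 ∈ [29/46, 33/46) → index 9
j=9: u_9=23/30 ∈ [33/46, 21/23) → index 10
j=10: u_10=17/20 ∈ [33/46, 21/23) → index 10
j=11: u_11=14/15 ∈ [21/23, 1) → index 11

0 1 1 3 3 4 5 8 9 10 10 11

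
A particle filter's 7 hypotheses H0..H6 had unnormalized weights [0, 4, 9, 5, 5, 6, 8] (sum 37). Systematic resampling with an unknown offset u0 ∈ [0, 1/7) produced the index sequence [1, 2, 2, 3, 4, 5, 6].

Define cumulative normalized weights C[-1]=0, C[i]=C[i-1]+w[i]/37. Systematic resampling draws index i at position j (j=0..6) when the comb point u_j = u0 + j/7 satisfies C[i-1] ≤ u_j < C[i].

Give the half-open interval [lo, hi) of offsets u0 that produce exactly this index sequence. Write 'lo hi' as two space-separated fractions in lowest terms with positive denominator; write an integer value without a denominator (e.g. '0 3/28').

0 13/259

C = [0, 4/37, 13/37, 18/37, 23/37, 29/37, 1]
j=0 picked index 1: u0 ∈ [0, 4/37)
j=1 picked index 2: u0 ∈ [-9/259, 54/259)
j=2 picked index 2: u0 ∈ [-46/259, 17/259)
j=3 picked index 3: u0 ∈ [-20/259, 15/259)
j=4 picked index 4: u0 ∈ [-22/259, 13/259)
j=5 picked index 5: u0 ∈ [-24/259, 18/259)
j=6 picked index 6: u0 ∈ [-19/259, 1/7)
intersection: [0, 13/259)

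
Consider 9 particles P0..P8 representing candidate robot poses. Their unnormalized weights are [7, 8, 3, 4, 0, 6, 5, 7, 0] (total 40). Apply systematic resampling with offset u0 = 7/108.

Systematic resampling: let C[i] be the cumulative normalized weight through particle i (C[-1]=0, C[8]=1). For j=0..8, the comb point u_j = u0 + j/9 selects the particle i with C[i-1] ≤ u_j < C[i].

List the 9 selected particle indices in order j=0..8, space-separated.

C = [7/40, 3/8, 9/20, 11/20, 11/20, 7/10, 33/40, 1, 1]
j=0: u_0=7/108 ∈ [0, 7/40) → index 0
j=1: u_1=19/108 ∈ [7/40, 3/8) → index 1
j=2: u_2=31/108 ∈ [7/40, 3/8) → index 1
j=3: u_3=43/108 ∈ [3/8, 9/20) → index 2
j=4: u_4=55/108 ∈ [9/20, 11/20) → index 3
j=5: u_5=67/108 ∈ [11/20, 7/10) → index 5
j=6: u_6=79/108 ∈ [7/10, 33/40) → index 6
j=7: u_7=91/108 ∈ [33/40, 1) → index 7
j=8: u_8=103/108 ∈ [33/40, 1) → index 7

0 1 1 2 3 5 6 7 7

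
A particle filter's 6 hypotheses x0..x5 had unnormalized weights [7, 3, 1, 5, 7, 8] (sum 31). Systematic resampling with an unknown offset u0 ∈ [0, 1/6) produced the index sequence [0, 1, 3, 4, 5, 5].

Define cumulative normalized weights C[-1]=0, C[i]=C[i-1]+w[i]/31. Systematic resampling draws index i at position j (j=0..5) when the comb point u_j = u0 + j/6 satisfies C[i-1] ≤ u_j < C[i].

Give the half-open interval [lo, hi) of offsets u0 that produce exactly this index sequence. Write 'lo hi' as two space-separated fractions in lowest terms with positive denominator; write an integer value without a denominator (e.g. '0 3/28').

7/93 29/186

C = [7/31, 10/31, 11/31, 16/31, 23/31, 1]
j=0 picked index 0: u0 ∈ [0, 7/31)
j=1 picked index 1: u0 ∈ [11/186, 29/186)
j=2 picked index 3: u0 ∈ [2/93, 17/93)
j=3 picked index 4: u0 ∈ [1/62, 15/62)
j=4 picked index 5: u0 ∈ [7/93, 1/3)
j=5 picked index 5: u0 ∈ [-17/186, 1/6)
intersection: [7/93, 29/186)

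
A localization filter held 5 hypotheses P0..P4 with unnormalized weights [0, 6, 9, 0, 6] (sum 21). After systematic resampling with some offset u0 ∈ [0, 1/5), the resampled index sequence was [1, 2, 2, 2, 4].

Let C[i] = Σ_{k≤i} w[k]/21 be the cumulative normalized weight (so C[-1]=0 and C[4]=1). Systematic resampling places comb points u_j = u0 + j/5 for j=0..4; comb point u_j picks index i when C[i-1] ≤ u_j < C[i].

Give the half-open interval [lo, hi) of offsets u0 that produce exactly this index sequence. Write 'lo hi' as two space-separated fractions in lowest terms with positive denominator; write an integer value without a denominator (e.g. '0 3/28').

3/35 4/35

C = [0, 2/7, 5/7, 5/7, 1]
j=0 picked index 1: u0 ∈ [0, 2/7)
j=1 picked index 2: u0 ∈ [3/35, 18/35)
j=2 picked index 2: u0 ∈ [-4/35, 11/35)
j=3 picked index 2: u0 ∈ [-11/35, 4/35)
j=4 picked index 4: u0 ∈ [-3/35, 1/5)
intersection: [3/35, 4/35)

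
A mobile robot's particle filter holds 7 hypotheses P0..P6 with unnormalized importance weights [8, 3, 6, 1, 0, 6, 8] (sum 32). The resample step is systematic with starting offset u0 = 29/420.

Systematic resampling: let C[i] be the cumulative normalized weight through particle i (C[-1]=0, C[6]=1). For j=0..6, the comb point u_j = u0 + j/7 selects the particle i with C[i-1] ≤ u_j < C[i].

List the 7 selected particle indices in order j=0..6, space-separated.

C = [1/4, 11/32, 17/32, 9/16, 9/16, 3/4, 1]
j=0: u_0=29/420 ∈ [0, 1/4) → index 0
j=1: u_1=89/420 ∈ [0, 1/4) → index 0
j=2: u_2=149/420 ∈ [11/32, 17/32) → index 2
j=3: u_3=209/420 ∈ [11/32, 17/32) → index 2
j=4: u_4=269/420 ∈ [9/16, 3/4) → index 5
j=5: u_5=47/60 ∈ [3/4, 1) → index 6
j=6: u_6=389/420 ∈ [3/4, 1) → index 6

0 0 2 2 5 6 6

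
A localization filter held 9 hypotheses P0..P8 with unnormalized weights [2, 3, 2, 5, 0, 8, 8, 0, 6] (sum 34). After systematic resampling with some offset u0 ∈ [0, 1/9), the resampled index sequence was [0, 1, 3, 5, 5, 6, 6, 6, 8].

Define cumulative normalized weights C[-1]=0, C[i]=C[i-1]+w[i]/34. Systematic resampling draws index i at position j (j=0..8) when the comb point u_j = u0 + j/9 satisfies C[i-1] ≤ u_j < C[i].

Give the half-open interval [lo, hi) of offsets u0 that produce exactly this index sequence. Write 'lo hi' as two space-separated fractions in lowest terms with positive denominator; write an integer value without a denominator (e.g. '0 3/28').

5/153 11/306

C = [1/17, 5/34, 7/34, 6/17, 6/17, 10/17, 14/17, 14/17, 1]
j=0 picked index 0: u0 ∈ [0, 1/17)
j=1 picked index 1: u0 ∈ [-8/153, 11/306)
j=2 picked index 3: u0 ∈ [-5/306, 20/153)
j=3 picked index 5: u0 ∈ [1/51, 13/51)
j=4 picked index 5: u0 ∈ [-14/153, 22/153)
j=5 picked index 6: u0 ∈ [5/153, 41/153)
j=6 picked index 6: u0 ∈ [-4/51, 8/51)
j=7 picked index 6: u0 ∈ [-29/153, 7/153)
j=8 picked index 8: u0 ∈ [-10/153, 1/9)
intersection: [5/153, 11/306)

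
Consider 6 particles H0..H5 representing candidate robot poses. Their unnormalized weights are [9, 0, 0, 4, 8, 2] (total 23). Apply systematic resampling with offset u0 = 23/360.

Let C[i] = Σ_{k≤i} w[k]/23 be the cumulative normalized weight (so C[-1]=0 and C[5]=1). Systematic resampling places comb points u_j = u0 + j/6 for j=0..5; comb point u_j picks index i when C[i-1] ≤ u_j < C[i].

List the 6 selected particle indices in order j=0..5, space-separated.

0 0 3 3 4 4

C = [9/23, 9/23, 9/23, 13/23, 21/23, 1]
j=0: u_0=23/360 ∈ [0, 9/23) → index 0
j=1: u_1=83/360 ∈ [0, 9/23) → index 0
j=2: u_2=143/360 ∈ [9/23, 13/23) → index 3
j=3: u_3=203/360 ∈ [9/23, 13/23) → index 3
j=4: u_4=263/360 ∈ [13/23, 21/23) → index 4
j=5: u_5=323/360 ∈ [13/23, 21/23) → index 4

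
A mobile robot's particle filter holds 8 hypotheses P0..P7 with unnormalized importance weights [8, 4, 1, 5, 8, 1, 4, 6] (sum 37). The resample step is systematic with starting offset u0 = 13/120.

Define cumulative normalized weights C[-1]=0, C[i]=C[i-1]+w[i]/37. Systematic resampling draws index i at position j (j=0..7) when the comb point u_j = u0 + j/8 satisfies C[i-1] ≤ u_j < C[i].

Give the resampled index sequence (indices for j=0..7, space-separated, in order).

0 1 3 3 4 6 7 7

C = [8/37, 12/37, 13/37, 18/37, 26/37, 27/37, 31/37, 1]
j=0: u_0=13/120 ∈ [0, 8/37) → index 0
j=1: u_1=7/30 ∈ [8/37, 12/37) → index 1
j=2: u_2=43/120 ∈ [13/37, 18/37) → index 3
j=3: u_3=29/60 ∈ [13/37, 18/37) → index 3
j=4: u_4=73/120 ∈ [18/37, 26/37) → index 4
j=5: u_5=11/15 ∈ [27/37, 31/37) → index 6
j=6: u_6=103/120 ∈ [31/37, 1) → index 7
j=7: u_7=59/60 ∈ [31/37, 1) → index 7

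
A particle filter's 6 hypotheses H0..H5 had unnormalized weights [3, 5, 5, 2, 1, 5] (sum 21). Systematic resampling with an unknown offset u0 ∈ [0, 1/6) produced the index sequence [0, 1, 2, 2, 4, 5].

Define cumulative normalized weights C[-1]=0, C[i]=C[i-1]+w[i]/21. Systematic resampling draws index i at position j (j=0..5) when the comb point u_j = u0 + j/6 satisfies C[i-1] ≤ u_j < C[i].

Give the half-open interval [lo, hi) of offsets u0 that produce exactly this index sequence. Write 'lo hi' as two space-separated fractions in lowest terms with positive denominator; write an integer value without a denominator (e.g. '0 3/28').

1/21 2/21

C = [1/7, 8/21, 13/21, 5/7, 16/21, 1]
j=0 picked index 0: u0 ∈ [0, 1/7)
j=1 picked index 1: u0 ∈ [-1/42, 3/14)
j=2 picked index 2: u0 ∈ [1/21, 2/7)
j=3 picked index 2: u0 ∈ [-5/42, 5/42)
j=4 picked index 4: u0 ∈ [1/21, 2/21)
j=5 picked index 5: u0 ∈ [-1/14, 1/6)
intersection: [1/21, 2/21)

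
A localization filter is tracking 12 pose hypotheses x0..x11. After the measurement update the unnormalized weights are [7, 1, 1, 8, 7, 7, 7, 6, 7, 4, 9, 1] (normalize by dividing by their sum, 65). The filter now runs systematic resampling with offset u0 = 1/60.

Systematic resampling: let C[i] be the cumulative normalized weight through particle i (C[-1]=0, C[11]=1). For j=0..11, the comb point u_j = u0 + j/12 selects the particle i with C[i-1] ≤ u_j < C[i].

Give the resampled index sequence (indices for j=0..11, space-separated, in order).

0 0 3 4 4 5 6 7 8 8 10 10

C = [7/65, 8/65, 9/65, 17/65, 24/65, 31/65, 38/65, 44/65, 51/65, 11/13, 64/65, 1]
j=0: u_0=1/60 ∈ [0, 7/65) → index 0
j=1: u_1=1/10 ∈ [0, 7/65) → index 0
j=2: u_2=11/60 ∈ [9/65, 17/65) → index 3
j=3: u_3=4/15 ∈ [17/65, 24/65) → index 4
j=4: u_4=7/20 ∈ [17/65, 24/65) → index 4
j=5: u_5=13/30 ∈ [24/65, 31/65) → index 5
j=6: u_6=31/60 ∈ [31/65, 38/65) → index 6
j=7: u_7=3/5 ∈ [38/65, 44/65) → index 7
j=8: u_8=41/60 ∈ [44/65, 51/65) → index 8
j=9: u_9=23/30 ∈ [44/65, 51/65) → index 8
j=10: u_10=17/20 ∈ [11/13, 64/65) → index 10
j=11: u_11=14/15 ∈ [11/13, 64/65) → index 10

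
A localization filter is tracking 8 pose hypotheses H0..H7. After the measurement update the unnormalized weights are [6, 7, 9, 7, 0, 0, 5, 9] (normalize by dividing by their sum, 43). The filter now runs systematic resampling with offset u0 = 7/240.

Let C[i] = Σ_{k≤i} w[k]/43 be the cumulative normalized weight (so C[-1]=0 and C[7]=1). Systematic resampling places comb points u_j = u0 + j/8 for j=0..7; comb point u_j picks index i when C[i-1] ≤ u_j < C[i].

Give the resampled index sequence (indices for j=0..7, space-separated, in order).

0 1 1 2 3 3 6 7

C = [6/43, 13/43, 22/43, 29/43, 29/43, 29/43, 34/43, 1]
j=0: u_0=7/240 ∈ [0, 6/43) → index 0
j=1: u_1=37/240 ∈ [6/43, 13/43) → index 1
j=2: u_2=67/240 ∈ [6/43, 13/43) → index 1
j=3: u_3=97/240 ∈ [13/43, 22/43) → index 2
j=4: u_4=127/240 ∈ [22/43, 29/43) → index 3
j=5: u_5=157/240 ∈ [22/43, 29/43) → index 3
j=6: u_6=187/240 ∈ [29/43, 34/43) → index 6
j=7: u_7=217/240 ∈ [34/43, 1) → index 7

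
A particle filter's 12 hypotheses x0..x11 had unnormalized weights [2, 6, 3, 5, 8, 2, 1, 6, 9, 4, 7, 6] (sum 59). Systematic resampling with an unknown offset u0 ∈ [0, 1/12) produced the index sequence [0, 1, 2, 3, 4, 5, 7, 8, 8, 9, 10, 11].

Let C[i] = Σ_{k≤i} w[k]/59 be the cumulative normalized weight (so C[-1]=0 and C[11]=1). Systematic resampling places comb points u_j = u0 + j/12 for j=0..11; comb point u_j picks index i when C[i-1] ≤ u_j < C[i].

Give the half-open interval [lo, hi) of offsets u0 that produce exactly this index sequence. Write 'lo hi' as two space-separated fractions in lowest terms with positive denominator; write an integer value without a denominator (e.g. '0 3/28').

C = [2/59, 8/59, 11/59, 16/59, 24/59, 26/59, 27/59, 33/59, 42/59, 46/59, 53/59, 1]
j=0 picked index 0: u0 ∈ [0, 2/59)
j=1 picked index 1: u0 ∈ [-35/708, 37/708)
j=2 picked index 2: u0 ∈ [-11/354, 7/354)
j=3 picked index 3: u0 ∈ [-15/236, 5/236)
j=4 picked index 4: u0 ∈ [-11/177, 13/177)
j=5 picked index 5: u0 ∈ [-7/708, 17/708)
j=6 picked index 7: u0 ∈ [-5/118, 7/118)
j=7 picked index 8: u0 ∈ [-17/708, 91/708)
j=8 picked index 8: u0 ∈ [-19/177, 8/177)
j=9 picked index 9: u0 ∈ [-9/236, 7/236)
j=10 picked index 10: u0 ∈ [-19/354, 23/354)
j=11 picked index 11: u0 ∈ [-13/708, 1/12)
intersection: [0, 7/354)

0 7/354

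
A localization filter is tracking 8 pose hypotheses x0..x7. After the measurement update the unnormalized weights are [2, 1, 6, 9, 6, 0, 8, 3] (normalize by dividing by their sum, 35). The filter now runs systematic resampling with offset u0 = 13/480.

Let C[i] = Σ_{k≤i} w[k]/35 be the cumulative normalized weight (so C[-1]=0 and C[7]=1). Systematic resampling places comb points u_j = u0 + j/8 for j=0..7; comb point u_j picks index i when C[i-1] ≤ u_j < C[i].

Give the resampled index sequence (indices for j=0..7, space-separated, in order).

0 2 3 3 4 4 6 6

C = [2/35, 3/35, 9/35, 18/35, 24/35, 24/35, 32/35, 1]
j=0: u_0=13/480 ∈ [0, 2/35) → index 0
j=1: u_1=73/480 ∈ [3/35, 9/35) → index 2
j=2: u_2=133/480 ∈ [9/35, 18/35) → index 3
j=3: u_3=193/480 ∈ [9/35, 18/35) → index 3
j=4: u_4=253/480 ∈ [18/35, 24/35) → index 4
j=5: u_5=313/480 ∈ [18/35, 24/35) → index 4
j=6: u_6=373/480 ∈ [24/35, 32/35) → index 6
j=7: u_7=433/480 ∈ [24/35, 32/35) → index 6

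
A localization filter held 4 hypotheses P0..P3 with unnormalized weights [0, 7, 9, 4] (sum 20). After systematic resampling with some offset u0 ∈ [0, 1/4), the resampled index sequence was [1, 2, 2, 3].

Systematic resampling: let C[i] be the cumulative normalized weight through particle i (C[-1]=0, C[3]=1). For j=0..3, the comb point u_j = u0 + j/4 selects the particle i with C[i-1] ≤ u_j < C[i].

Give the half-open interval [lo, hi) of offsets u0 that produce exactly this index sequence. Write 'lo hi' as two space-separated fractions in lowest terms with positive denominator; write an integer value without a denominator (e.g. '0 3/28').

C = [0, 7/20, 4/5, 1]
j=0 picked index 1: u0 ∈ [0, 7/20)
j=1 picked index 2: u0 ∈ [1/10, 11/20)
j=2 picked index 2: u0 ∈ [-3/20, 3/10)
j=3 picked index 3: u0 ∈ [1/20, 1/4)
intersection: [1/10, 1/4)

1/10 1/4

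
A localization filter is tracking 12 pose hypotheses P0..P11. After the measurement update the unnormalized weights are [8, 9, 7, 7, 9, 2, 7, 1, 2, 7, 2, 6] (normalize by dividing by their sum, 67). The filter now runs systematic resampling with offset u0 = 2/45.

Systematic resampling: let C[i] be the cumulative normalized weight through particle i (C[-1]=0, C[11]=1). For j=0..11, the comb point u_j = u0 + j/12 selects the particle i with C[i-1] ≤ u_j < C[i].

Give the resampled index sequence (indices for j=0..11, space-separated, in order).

C = [8/67, 17/67, 24/67, 31/67, 40/67, 42/67, 49/67, 50/67, 52/67, 59/67, 61/67, 1]
j=0: u_0=2/45 ∈ [0, 8/67) → index 0
j=1: u_1=23/180 ∈ [8/67, 17/67) → index 1
j=2: u_2=19/90 ∈ [8/67, 17/67) → index 1
j=3: u_3=53/180 ∈ [17/67, 24/67) → index 2
j=4: u_4=17/45 ∈ [24/67, 31/67) → index 3
j=5: u_5=83/180 ∈ [24/67, 31/67) → index 3
j=6: u_6=49/90 ∈ [31/67, 40/67) → index 4
j=7: u_7=113/180 ∈ [42/67, 49/67) → index 6
j=8: u_8=32/45 ∈ [42/67, 49/67) → index 6
j=9: u_9=143/180 ∈ [52/67, 59/67) → index 9
j=10: u_10=79/90 ∈ [52/67, 59/67) → index 9
j=11: u_11=173/180 ∈ [61/67, 1) → index 11

0 1 1 2 3 3 4 6 6 9 9 11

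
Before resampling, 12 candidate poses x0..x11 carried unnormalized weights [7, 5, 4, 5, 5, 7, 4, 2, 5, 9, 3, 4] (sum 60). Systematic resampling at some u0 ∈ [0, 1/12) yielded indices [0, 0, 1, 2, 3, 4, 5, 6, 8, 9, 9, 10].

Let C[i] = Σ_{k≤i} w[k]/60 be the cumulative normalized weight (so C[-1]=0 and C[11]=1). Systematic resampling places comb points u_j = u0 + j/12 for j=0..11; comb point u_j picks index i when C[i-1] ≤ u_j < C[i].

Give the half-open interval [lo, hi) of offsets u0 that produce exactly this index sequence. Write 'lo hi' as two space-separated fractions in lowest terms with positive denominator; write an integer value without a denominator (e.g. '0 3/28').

C = [7/60, 1/5, 4/15, 7/20, 13/30, 11/20, 37/60, 13/20, 11/15, 53/60, 14/15, 1]
j=0 picked index 0: u0 ∈ [0, 7/60)
j=1 picked index 0: u0 ∈ [-1/12, 1/30)
j=2 picked index 1: u0 ∈ [-1/20, 1/30)
j=3 picked index 2: u0 ∈ [-1/20, 1/60)
j=4 picked index 3: u0 ∈ [-1/15, 1/60)
j=5 picked index 4: u0 ∈ [-1/15, 1/60)
j=6 picked index 5: u0 ∈ [-1/15, 1/20)
j=7 picked index 6: u0 ∈ [-1/30, 1/30)
j=8 picked index 8: u0 ∈ [-1/60, 1/15)
j=9 picked index 9: u0 ∈ [-1/60, 2/15)
j=10 picked index 9: u0 ∈ [-1/10, 1/20)
j=11 picked index 10: u0 ∈ [-1/30, 1/60)
intersection: [0, 1/60)

0 1/60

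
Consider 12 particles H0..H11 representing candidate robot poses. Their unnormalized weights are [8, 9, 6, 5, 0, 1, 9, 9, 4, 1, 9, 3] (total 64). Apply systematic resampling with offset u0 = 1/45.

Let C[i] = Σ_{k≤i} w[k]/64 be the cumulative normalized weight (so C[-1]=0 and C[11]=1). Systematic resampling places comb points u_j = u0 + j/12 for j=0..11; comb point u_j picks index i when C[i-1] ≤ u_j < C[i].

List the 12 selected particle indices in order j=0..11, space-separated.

0 0 1 2 2 5 6 7 7 8 10 10

C = [1/8, 17/64, 23/64, 7/16, 7/16, 29/64, 19/32, 47/64, 51/64, 13/16, 61/64, 1]
j=0: u_0=1/45 ∈ [0, 1/8) → index 0
j=1: u_1=19/180 ∈ [0, 1/8) → index 0
j=2: u_2=17/90 ∈ [1/8, 17/64) → index 1
j=3: u_3=49/180 ∈ [17/64, 23/64) → index 2
j=4: u_4=16/45 ∈ [17/64, 23/64) → index 2
j=5: u_5=79/180 ∈ [7/16, 29/64) → index 5
j=6: u_6=47/90 ∈ [29/64, 19/32) → index 6
j=7: u_7=109/180 ∈ [19/32, 47/64) → index 7
j=8: u_8=31/45 ∈ [19/32, 47/64) → index 7
j=9: u_9=139/180 ∈ [47/64, 51/64) → index 8
j=10: u_10=77/90 ∈ [13/16, 61/64) → index 10
j=11: u_11=169/180 ∈ [13/16, 61/64) → index 10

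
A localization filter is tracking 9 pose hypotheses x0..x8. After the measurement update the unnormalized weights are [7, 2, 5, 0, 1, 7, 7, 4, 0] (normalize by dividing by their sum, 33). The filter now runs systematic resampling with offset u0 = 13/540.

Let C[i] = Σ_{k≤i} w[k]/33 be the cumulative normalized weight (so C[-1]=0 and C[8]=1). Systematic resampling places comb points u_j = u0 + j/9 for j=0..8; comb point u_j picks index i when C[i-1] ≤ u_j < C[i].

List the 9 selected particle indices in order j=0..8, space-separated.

C = [7/33, 3/11, 14/33, 14/33, 5/11, 2/3, 29/33, 1, 1]
j=0: u_0=13/540 ∈ [0, 7/33) → index 0
j=1: u_1=73/540 ∈ [0, 7/33) → index 0
j=2: u_2=133/540 ∈ [7/33, 3/11) → index 1
j=3: u_3=193/540 ∈ [3/11, 14/33) → index 2
j=4: u_4=253/540 ∈ [5/11, 2/3) → index 5
j=5: u_5=313/540 ∈ [5/11, 2/3) → index 5
j=6: u_6=373/540 ∈ [2/3, 29/33) → index 6
j=7: u_7=433/540 ∈ [2/3, 29/33) → index 6
j=8: u_8=493/540 ∈ [29/33, 1) → index 7

0 0 1 2 5 5 6 6 7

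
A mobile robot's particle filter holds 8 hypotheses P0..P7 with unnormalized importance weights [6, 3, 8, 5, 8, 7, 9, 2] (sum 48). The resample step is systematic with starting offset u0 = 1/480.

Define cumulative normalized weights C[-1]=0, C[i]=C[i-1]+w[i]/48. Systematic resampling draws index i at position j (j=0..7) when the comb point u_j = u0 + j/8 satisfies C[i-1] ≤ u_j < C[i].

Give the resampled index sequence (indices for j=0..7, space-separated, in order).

0 1 2 3 4 5 5 6

C = [1/8, 3/16, 17/48, 11/24, 5/8, 37/48, 23/24, 1]
j=0: u_0=1/480 ∈ [0, 1/8) → index 0
j=1: u_1=61/480 ∈ [1/8, 3/16) → index 1
j=2: u_2=121/480 ∈ [3/16, 17/48) → index 2
j=3: u_3=181/480 ∈ [17/48, 11/24) → index 3
j=4: u_4=241/480 ∈ [11/24, 5/8) → index 4
j=5: u_5=301/480 ∈ [5/8, 37/48) → index 5
j=6: u_6=361/480 ∈ [5/8, 37/48) → index 5
j=7: u_7=421/480 ∈ [37/48, 23/24) → index 6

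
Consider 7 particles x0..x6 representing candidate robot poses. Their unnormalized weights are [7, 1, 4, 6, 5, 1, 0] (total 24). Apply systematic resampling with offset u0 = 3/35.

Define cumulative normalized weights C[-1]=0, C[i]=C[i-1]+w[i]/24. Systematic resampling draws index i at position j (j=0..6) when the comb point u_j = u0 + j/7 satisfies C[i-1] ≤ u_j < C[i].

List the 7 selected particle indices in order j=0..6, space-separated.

0 0 2 3 3 4 4

C = [7/24, 1/3, 1/2, 3/4, 23/24, 1, 1]
j=0: u_0=3/35 ∈ [0, 7/24) → index 0
j=1: u_1=8/35 ∈ [0, 7/24) → index 0
j=2: u_2=13/35 ∈ [1/3, 1/2) → index 2
j=3: u_3=18/35 ∈ [1/2, 3/4) → index 3
j=4: u_4=23/35 ∈ [1/2, 3/4) → index 3
j=5: u_5=4/5 ∈ [3/4, 23/24) → index 4
j=6: u_6=33/35 ∈ [3/4, 23/24) → index 4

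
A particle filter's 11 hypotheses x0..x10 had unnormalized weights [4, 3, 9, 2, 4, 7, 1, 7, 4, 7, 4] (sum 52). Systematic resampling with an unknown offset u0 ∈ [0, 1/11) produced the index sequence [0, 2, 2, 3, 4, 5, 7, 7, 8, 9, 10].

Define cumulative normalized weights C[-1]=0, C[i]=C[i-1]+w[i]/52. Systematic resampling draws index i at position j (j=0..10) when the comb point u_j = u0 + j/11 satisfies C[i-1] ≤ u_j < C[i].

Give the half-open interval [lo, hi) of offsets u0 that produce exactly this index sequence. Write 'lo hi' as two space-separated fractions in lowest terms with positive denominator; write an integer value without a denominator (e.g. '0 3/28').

C = [1/13, 7/52, 4/13, 9/26, 11/26, 29/52, 15/26, 37/52, 41/52, 12/13, 1]
j=0 picked index 0: u0 ∈ [0, 1/13)
j=1 picked index 2: u0 ∈ [25/572, 31/143)
j=2 picked index 2: u0 ∈ [-27/572, 18/143)
j=3 picked index 3: u0 ∈ [5/143, 21/286)
j=4 picked index 4: u0 ∈ [-5/286, 17/286)
j=5 picked index 5: u0 ∈ [-9/286, 59/572)
j=6 picked index 7: u0 ∈ [9/286, 95/572)
j=7 picked index 7: u0 ∈ [-17/286, 43/572)
j=8 picked index 8: u0 ∈ [-9/572, 35/572)
j=9 picked index 9: u0 ∈ [-17/572, 15/143)
j=10 picked index 10: u0 ∈ [2/143, 1/11)
intersection: [25/572, 17/286)

25/572 17/286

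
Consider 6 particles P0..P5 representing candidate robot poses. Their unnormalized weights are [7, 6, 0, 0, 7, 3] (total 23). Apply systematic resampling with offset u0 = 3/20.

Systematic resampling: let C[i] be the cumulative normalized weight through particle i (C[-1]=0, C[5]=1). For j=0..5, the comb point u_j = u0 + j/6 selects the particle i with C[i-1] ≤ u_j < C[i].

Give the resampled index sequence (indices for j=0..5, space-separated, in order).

0 1 1 4 4 5

C = [7/23, 13/23, 13/23, 13/23, 20/23, 1]
j=0: u_0=3/20 ∈ [0, 7/23) → index 0
j=1: u_1=19/60 ∈ [7/23, 13/23) → index 1
j=2: u_2=29/60 ∈ [7/23, 13/23) → index 1
j=3: u_3=13/20 ∈ [13/23, 20/23) → index 4
j=4: u_4=49/60 ∈ [13/23, 20/23) → index 4
j=5: u_5=59/60 ∈ [20/23, 1) → index 5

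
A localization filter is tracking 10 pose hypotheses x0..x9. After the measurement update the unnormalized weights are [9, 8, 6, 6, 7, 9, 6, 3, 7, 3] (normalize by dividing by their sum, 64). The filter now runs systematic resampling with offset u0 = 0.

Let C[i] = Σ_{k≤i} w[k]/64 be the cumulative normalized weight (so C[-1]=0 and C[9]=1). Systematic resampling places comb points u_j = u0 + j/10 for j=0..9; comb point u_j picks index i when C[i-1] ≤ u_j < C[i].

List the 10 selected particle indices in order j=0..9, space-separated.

C = [9/64, 17/64, 23/64, 29/64, 9/16, 45/64, 51/64, 27/32, 61/64, 1]
j=0: u_0=0 ∈ [0, 9/64) → index 0
j=1: u_1=1/10 ∈ [0, 9/64) → index 0
j=2: u_2=1/5 ∈ [9/64, 17/64) → index 1
j=3: u_3=3/10 ∈ [17/64, 23/64) → index 2
j=4: u_4=2/5 ∈ [23/64, 29/64) → index 3
j=5: u_5=1/2 ∈ [29/64, 9/16) → index 4
j=6: u_6=3/5 ∈ [9/16, 45/64) → index 5
j=7: u_7=7/10 ∈ [9/16, 45/64) → index 5
j=8: u_8=4/5 ∈ [51/64, 27/32) → index 7
j=9: u_9=9/10 ∈ [27/32, 61/64) → index 8

0 0 1 2 3 4 5 5 7 8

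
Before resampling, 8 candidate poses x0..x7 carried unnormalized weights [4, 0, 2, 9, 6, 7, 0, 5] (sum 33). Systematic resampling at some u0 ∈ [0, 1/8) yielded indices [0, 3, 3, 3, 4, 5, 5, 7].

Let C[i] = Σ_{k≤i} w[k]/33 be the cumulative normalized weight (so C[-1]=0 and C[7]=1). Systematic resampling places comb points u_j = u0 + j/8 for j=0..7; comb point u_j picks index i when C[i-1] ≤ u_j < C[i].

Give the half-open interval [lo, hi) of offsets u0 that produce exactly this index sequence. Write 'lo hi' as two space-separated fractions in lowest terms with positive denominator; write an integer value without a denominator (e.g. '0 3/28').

C = [4/33, 4/33, 2/11, 5/11, 7/11, 28/33, 28/33, 1]
j=0 picked index 0: u0 ∈ [0, 4/33)
j=1 picked index 3: u0 ∈ [5/88, 29/88)
j=2 picked index 3: u0 ∈ [-3/44, 9/44)
j=3 picked index 3: u0 ∈ [-17/88, 7/88)
j=4 picked index 4: u0 ∈ [-1/22, 3/22)
j=5 picked index 5: u0 ∈ [1/88, 59/264)
j=6 picked index 5: u0 ∈ [-5/44, 13/132)
j=7 picked index 7: u0 ∈ [-7/264, 1/8)
intersection: [5/88, 7/88)

5/88 7/88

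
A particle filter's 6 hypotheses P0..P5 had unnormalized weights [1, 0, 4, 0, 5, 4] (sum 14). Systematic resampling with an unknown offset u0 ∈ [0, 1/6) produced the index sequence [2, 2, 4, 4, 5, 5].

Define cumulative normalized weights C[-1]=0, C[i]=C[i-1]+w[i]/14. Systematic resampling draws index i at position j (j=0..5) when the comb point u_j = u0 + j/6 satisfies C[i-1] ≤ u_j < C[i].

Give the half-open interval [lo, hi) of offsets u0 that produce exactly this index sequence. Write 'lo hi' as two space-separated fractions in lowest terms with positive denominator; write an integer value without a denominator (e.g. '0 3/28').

1/14 1/6

C = [1/14, 1/14, 5/14, 5/14, 5/7, 1]
j=0 picked index 2: u0 ∈ [1/14, 5/14)
j=1 picked index 2: u0 ∈ [-2/21, 4/21)
j=2 picked index 4: u0 ∈ [1/42, 8/21)
j=3 picked index 4: u0 ∈ [-1/7, 3/14)
j=4 picked index 5: u0 ∈ [1/21, 1/3)
j=5 picked index 5: u0 ∈ [-5/42, 1/6)
intersection: [1/14, 1/6)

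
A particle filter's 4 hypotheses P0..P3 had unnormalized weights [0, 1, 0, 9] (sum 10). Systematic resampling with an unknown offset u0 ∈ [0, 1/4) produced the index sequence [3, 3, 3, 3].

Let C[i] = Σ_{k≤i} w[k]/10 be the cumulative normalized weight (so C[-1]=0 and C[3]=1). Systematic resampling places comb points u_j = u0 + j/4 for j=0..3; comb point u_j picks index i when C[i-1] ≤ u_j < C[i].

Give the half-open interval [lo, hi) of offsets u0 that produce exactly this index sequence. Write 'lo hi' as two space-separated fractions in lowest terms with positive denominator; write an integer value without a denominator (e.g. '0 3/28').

1/10 1/4

C = [0, 1/10, 1/10, 1]
j=0 picked index 3: u0 ∈ [1/10, 1)
j=1 picked index 3: u0 ∈ [-3/20, 3/4)
j=2 picked index 3: u0 ∈ [-2/5, 1/2)
j=3 picked index 3: u0 ∈ [-13/20, 1/4)
intersection: [1/10, 1/4)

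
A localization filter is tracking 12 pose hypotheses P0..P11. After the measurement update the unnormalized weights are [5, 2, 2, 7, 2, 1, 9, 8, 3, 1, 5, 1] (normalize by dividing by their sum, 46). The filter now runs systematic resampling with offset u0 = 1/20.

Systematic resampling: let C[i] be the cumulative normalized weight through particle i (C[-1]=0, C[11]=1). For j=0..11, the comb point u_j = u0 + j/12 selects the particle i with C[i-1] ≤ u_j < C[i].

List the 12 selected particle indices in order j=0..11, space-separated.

C = [5/46, 7/46, 9/46, 8/23, 9/23, 19/46, 14/23, 18/23, 39/46, 20/23, 45/46, 1]
j=0: u_0=1/20 ∈ [0, 5/46) → index 0
j=1: u_1=2/15 ∈ [5/46, 7/46) → index 1
j=2: u_2=13/60 ∈ [9/46, 8/23) → index 3
j=3: u_3=3/10 ∈ [9/46, 8/23) → index 3
j=4: u_4=23/60 ∈ [8/23, 9/23) → index 4
j=5: u_5=7/15 ∈ [19/46, 14/23) → index 6
j=6: u_6=11/20 ∈ [19/46, 14/23) → index 6
j=7: u_7=19/30 ∈ [14/23, 18/23) → index 7
j=8: u_8=43/60 ∈ [14/23, 18/23) → index 7
j=9: u_9=4/5 ∈ [18/23, 39/46) → index 8
j=10: u_10=53/60 ∈ [20/23, 45/46) → index 10
j=11: u_11=29/30 ∈ [20/23, 45/46) → index 10

0 1 3 3 4 6 6 7 7 8 10 10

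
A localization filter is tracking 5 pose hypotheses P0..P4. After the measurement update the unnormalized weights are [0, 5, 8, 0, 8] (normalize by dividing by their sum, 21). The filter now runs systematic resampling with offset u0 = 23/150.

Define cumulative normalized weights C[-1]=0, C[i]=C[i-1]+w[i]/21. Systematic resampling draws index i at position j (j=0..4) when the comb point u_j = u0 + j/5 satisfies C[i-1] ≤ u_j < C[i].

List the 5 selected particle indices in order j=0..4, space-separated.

C = [0, 5/21, 13/21, 13/21, 1]
j=0: u_0=23/150 ∈ [0, 5/21) → index 1
j=1: u_1=53/150 ∈ [5/21, 13/21) → index 2
j=2: u_2=83/150 ∈ [5/21, 13/21) → index 2
j=3: u_3=113/150 ∈ [13/21, 1) → index 4
j=4: u_4=143/150 ∈ [13/21, 1) → index 4

1 2 2 4 4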